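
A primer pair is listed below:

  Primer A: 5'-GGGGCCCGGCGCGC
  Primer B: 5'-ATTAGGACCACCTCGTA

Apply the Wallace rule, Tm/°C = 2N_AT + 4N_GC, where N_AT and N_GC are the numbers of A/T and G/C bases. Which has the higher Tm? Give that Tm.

Primer A: A+T=0, G+C=14 → Tm = 2(0)+4(14) = 56°C
Primer B: A+T=9, G+C=8 → Tm = 2(9)+4(8) = 50°C
56°C vs 50°C → primer A is higher.

Primer A, 56°C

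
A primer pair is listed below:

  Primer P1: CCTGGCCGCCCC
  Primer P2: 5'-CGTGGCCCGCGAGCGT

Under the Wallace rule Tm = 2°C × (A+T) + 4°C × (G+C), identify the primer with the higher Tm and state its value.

Primer P1: A+T=1, G+C=11 → Tm = 2(1)+4(11) = 46°C
Primer P2: A+T=3, G+C=13 → Tm = 2(3)+4(13) = 58°C
46°C vs 58°C → primer P2 is higher.

Primer P2, 58°C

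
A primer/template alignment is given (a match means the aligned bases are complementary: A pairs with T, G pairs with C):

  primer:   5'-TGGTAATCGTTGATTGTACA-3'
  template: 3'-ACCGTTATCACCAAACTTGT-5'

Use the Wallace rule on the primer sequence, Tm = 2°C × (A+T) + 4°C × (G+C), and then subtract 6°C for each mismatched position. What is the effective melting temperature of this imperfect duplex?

24°C

Primer base counts: A=5, T=8, G=5, C=2 → A+T=13, G+C=7
Perfect-match Tm = 2(13) + 4(7) = 26 + 28 = 54°C
Mismatches (positions where the bases are not complementary): 5 (at positions 4, 8, 11, 13, 17)
Effective Tm = 54 − 5×6 = 54 − 30 = 24°C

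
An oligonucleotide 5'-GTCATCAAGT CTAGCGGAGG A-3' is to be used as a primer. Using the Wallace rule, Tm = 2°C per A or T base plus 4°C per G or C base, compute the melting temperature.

Scanning the sequence gives T=4, A=6, C=4, G=7.
A+T = 10, G+C = 11
Tm = 2(10) + 4(11) = 20 + 44 = 64°C

64°C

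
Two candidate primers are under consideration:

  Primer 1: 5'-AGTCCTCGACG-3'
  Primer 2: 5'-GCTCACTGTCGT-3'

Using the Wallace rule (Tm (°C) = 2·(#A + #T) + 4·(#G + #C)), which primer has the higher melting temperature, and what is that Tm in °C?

Primer 1: A+T=4, G+C=7 → Tm = 2(4)+4(7) = 36°C
Primer 2: A+T=5, G+C=7 → Tm = 2(5)+4(7) = 38°C
36°C vs 38°C → primer 2 is higher.

Primer 2, 38°C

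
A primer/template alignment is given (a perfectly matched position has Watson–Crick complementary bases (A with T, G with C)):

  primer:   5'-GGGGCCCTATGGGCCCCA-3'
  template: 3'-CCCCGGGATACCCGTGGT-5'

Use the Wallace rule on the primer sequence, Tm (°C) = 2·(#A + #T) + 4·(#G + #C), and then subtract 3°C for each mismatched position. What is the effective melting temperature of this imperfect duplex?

61°C

Primer base counts: A=2, T=2, G=7, C=7 → A+T=4, G+C=14
Perfect-match Tm = 2(4) + 4(14) = 8 + 56 = 64°C
Mismatches (positions where the bases are not complementary): 1 (at position 15)
Effective Tm = 64 − 1×3 = 64 − 3 = 61°C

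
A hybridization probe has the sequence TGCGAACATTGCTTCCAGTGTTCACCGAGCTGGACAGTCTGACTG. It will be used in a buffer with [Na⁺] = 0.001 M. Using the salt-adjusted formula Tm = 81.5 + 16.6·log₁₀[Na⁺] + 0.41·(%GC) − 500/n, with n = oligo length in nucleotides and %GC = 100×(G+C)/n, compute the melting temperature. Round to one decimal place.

42.5°C

Length n = 45. Counting bases: A=9, G=12, T=12, C=12
G+C = 24, so %GC = 24/45 × 100 = 53.333%
Salt term: 16.6 × (-3) = -49.8
GC term: 0.41 × 53.333 = 21.867; length term: −500/45 = −11.111
Tm = 81.5 + (-49.8) + 21.867 − 11.111 = 42.456 → 42.5°C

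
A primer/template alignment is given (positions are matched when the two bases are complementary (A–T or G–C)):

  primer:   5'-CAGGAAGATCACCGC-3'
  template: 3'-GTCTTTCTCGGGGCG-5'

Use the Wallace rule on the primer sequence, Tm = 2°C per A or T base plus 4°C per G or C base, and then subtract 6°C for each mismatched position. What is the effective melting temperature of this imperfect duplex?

Primer base counts: A=5, T=1, G=4, C=5 → A+T=6, G+C=9
Perfect-match Tm = 2(6) + 4(9) = 12 + 36 = 48°C
Mismatches (positions where the bases are not complementary): 3 (at positions 4, 9, 11)
Effective Tm = 48 − 3×6 = 48 − 18 = 30°C

30°C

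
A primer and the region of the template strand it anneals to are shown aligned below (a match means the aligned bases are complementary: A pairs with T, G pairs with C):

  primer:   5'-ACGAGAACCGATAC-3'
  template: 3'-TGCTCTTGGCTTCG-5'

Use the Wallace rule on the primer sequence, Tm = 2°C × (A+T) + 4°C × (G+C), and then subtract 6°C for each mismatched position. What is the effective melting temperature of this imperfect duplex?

Primer base counts: A=6, T=1, G=3, C=4 → A+T=7, G+C=7
Perfect-match Tm = 2(7) + 4(7) = 14 + 28 = 42°C
Mismatches (positions where the bases are not complementary): 2 (at positions 12, 13)
Effective Tm = 42 − 2×6 = 42 − 12 = 30°C

30°C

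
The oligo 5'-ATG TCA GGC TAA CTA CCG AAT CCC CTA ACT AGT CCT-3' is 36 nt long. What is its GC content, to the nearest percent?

T=9, G=5, A=10, C=12
G+C = 5 + 12 = 17 out of 36 bases
%GC = 17/36 × 100 = 47.22% ≈ 47%

47%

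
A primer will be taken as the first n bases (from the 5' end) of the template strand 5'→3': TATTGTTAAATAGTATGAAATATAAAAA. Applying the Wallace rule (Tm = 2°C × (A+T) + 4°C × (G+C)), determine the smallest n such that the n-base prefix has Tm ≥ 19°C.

n = 9

First 8 bases: TATTGTTA → Tm = 18°C (< 19°C)
First 9 bases: TATTGTTAA → Tm = 20°C (≥ 19°C)
Each additional base adds 2°C (A/T) or 4°C (G/C), so Tm is non-decreasing in n; n = 9 is the first length to reach 19°C.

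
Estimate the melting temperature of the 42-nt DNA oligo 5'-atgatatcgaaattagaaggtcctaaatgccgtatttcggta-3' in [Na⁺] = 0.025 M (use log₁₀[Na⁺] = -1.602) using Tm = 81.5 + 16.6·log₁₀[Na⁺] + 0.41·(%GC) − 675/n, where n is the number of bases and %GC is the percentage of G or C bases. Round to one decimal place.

Length n = 42. Counting bases: G=9, T=13, C=6, A=14
G+C = 15, so %GC = 15/42 × 100 = 35.714%
Salt term: 16.6 × (-1.602) = -26.593
GC term: 0.41 × 35.714 = 14.643; length term: −675/42 = −16.071
Tm = 81.5 + (-26.593) + 14.643 − 16.071 = 53.479 → 53.5°C

53.5°C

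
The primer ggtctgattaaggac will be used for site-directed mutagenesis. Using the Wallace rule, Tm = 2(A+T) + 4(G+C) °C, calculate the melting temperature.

44°C

Base counts: A=4, G=5, C=2, T=4
So N_AT = 8 and N_GC = 7.
Tm = 2(8) + 4(7) = 16 + 28 = 44°C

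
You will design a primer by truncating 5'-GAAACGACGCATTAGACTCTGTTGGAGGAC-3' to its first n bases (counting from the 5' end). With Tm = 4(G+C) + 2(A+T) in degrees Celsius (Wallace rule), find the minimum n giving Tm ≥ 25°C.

n = 9

First 8 bases: GAAACGAC → Tm = 24°C (< 25°C)
First 9 bases: GAAACGACG → Tm = 28°C (≥ 25°C)
Since every base adds ≥2°C, Tm only increases with n, so the threshold is first crossed at n = 9.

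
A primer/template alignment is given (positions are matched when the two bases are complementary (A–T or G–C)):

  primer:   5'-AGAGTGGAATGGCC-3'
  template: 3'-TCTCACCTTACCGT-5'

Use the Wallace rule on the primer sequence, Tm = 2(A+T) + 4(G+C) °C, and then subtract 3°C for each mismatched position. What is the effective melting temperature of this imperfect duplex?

Primer base counts: A=4, T=2, G=6, C=2 → A+T=6, G+C=8
Perfect-match Tm = 2(6) + 4(8) = 12 + 32 = 44°C
Mismatches (positions where the bases are not complementary): 1 (at position 14)
Effective Tm = 44 − 1×3 = 44 − 3 = 41°C

41°C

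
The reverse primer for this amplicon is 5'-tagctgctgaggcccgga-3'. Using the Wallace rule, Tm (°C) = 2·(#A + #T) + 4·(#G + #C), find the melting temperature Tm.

60°C

Counting bases: T=3, A=3, G=7, C=5
A+T = 6, G+C = 12
Tm = 2(6) + 4(12) = 12 + 48 = 60°C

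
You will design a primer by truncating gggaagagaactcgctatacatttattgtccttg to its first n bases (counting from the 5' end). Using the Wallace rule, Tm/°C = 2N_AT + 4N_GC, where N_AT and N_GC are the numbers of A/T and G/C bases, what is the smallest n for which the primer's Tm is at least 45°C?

First 14 bases: GGGAAGAGAACTCG → Tm = 44°C (< 45°C)
First 15 bases: GGGAAGAGAACTCGC → Tm = 48°C (≥ 45°C)
Since every base adds ≥2°C, Tm only increases with n, so the threshold is first crossed at n = 15.

n = 15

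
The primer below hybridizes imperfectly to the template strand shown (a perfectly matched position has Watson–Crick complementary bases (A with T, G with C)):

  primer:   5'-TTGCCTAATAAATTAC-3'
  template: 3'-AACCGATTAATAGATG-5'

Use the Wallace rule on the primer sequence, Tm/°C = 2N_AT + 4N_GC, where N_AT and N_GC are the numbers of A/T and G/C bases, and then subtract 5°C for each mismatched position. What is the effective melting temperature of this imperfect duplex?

20°C

Primer base counts: A=6, T=6, G=1, C=3 → A+T=12, G+C=4
Perfect-match Tm = 2(12) + 4(4) = 24 + 16 = 40°C
Mismatches (positions where the bases are not complementary): 4 (at positions 4, 10, 12, 13)
Effective Tm = 40 − 4×5 = 40 − 20 = 20°C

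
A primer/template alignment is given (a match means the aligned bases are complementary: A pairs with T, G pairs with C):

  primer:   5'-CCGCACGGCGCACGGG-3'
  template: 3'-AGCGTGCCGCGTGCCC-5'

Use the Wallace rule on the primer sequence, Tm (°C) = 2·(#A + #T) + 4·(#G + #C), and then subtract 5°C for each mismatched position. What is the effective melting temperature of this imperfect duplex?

55°C

Primer base counts: A=2, T=0, G=7, C=7 → A+T=2, G+C=14
Perfect-match Tm = 2(2) + 4(14) = 4 + 56 = 60°C
Mismatches (positions where the bases are not complementary): 1 (at position 1)
Effective Tm = 60 − 1×5 = 60 − 5 = 55°C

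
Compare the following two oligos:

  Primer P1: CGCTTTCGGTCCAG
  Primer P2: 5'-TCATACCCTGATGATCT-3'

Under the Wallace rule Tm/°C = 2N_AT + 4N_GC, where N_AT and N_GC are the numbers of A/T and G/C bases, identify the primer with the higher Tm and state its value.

Primer P2, 48°C

Primer P1: A+T=5, G+C=9 → Tm = 2(5)+4(9) = 46°C
Primer P2: A+T=10, G+C=7 → Tm = 2(10)+4(7) = 48°C
46°C vs 48°C → primer P2 is higher.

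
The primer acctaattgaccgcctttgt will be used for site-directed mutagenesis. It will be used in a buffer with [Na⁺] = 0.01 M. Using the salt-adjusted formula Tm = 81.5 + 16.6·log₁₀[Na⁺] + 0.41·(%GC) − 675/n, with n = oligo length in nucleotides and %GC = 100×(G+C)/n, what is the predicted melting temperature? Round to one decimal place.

33.0°C

Length n = 20. Scanning the sequence gives G=3, A=4, C=6, T=7.
G+C = 9, so %GC = 9/20 × 100 = 45%
Salt term: 16.6 × (-2) = -33.2
GC term: 0.41 × 45 = 18.45; length term: −675/20 = −33.75
Tm = 81.5 + (-33.2) + 18.45 − 33.75 = 33 → 33.0°C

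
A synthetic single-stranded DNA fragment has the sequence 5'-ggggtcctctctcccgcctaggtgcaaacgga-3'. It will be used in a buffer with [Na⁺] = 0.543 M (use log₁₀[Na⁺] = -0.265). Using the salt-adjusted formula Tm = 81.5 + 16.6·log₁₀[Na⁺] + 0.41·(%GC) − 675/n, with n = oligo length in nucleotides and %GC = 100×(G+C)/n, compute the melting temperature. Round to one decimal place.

82.9°C

Length n = 32. Counting bases: T=6, A=5, G=10, C=11
G+C = 21, so %GC = 21/32 × 100 = 65.625%
Salt term: 16.6 × (-0.265) = -4.399
GC term: 0.41 × 65.625 = 26.906; length term: −675/32 = −21.094
Tm = 81.5 + (-4.399) + 26.906 − 21.094 = 82.913 → 82.9°C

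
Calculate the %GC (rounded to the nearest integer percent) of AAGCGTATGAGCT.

46%

Base counts: T=3, A=4, G=4, C=2
G+C = 4 + 2 = 6 out of 13 bases
%GC = 6/13 × 100 = 46.15% ≈ 46%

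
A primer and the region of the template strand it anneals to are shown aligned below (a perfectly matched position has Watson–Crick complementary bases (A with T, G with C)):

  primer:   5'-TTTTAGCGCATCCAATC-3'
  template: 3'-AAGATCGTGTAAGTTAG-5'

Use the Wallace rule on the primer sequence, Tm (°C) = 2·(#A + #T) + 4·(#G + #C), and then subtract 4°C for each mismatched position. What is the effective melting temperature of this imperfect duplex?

Primer base counts: A=4, T=6, G=2, C=5 → A+T=10, G+C=7
Perfect-match Tm = 2(10) + 4(7) = 20 + 28 = 48°C
Mismatches (positions where the bases are not complementary): 3 (at positions 3, 8, 12)
Effective Tm = 48 − 3×4 = 48 − 12 = 36°C

36°C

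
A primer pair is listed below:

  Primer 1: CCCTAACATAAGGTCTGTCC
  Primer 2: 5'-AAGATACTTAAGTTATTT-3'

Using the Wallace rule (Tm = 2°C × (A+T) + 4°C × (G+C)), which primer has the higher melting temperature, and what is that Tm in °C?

Primer 1, 60°C

Primer 1: A+T=10, G+C=10 → Tm = 2(10)+4(10) = 60°C
Primer 2: A+T=15, G+C=3 → Tm = 2(15)+4(3) = 42°C
60°C vs 42°C → primer 1 is higher.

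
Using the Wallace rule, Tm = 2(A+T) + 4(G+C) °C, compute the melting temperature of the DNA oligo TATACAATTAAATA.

Counting bases: A=8, C=1, G=0, T=5
So N_AT = 13 and N_GC = 1.
Tm = 2(13) + 4(1) = 26 + 4 = 30°C

30°C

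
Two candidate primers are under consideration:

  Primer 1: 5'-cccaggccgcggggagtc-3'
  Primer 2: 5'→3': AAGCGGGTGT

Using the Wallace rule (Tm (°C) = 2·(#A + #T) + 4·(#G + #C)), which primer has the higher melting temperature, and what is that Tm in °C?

Primer 1: A+T=3, G+C=15 → Tm = 2(3)+4(15) = 66°C
Primer 2: A+T=4, G+C=6 → Tm = 2(4)+4(6) = 32°C
66°C vs 32°C → primer 1 is higher.

Primer 1, 66°C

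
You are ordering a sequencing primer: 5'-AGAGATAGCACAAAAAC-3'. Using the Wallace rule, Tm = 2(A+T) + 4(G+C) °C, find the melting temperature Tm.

Scanning the sequence gives C=3, T=1, A=10, G=3.
AT pairs contribute 11, GC pairs contribute 6.
Tm = 2(11) + 4(6) = 22 + 24 = 46°C

46°C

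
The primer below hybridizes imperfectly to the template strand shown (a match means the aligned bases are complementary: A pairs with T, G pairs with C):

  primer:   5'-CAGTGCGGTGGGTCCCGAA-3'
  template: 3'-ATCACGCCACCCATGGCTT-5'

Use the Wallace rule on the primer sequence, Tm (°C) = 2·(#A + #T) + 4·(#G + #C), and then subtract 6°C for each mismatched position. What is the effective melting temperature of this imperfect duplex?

52°C

Primer base counts: A=3, T=3, G=8, C=5 → A+T=6, G+C=13
Perfect-match Tm = 2(6) + 4(13) = 12 + 52 = 64°C
Mismatches (positions where the bases are not complementary): 2 (at positions 1, 14)
Effective Tm = 64 − 2×6 = 64 − 12 = 52°C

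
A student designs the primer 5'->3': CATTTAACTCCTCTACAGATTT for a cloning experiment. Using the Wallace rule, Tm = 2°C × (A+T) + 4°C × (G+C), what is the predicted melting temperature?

58°C

Base counts: T=9, G=1, C=6, A=6
So N_AT = 15 and N_GC = 7.
Tm = 2×15 + 4×7 = 58°C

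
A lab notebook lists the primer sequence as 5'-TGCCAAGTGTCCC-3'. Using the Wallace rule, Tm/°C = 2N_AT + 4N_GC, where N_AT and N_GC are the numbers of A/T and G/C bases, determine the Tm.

Base counts: A=2, C=5, T=3, G=3
A+T = 5, G+C = 8
Tm = 4·8 + 2·5 = 32 + 10 = 42°C

42°C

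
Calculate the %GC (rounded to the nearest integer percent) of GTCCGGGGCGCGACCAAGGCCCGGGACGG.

83%

A=4, C=10, G=14, T=1
G+C = 14 + 10 = 24 out of 29 bases
%GC = 24/29 × 100 = 82.76% ≈ 83%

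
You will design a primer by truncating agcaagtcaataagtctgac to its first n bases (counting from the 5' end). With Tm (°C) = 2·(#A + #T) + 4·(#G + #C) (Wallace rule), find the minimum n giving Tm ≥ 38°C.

First 13 bases: AGCAAGTCAATAA → Tm = 34°C (< 38°C)
First 14 bases: AGCAAGTCAATAAG → Tm = 38°C (≥ 38°C)
Each additional base adds 2°C (A/T) or 4°C (G/C), so Tm is non-decreasing in n; n = 14 is the first length to reach 38°C.

n = 14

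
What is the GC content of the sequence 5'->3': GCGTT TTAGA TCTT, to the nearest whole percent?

36%

Base counts: T=7, C=2, A=2, G=3
G+C = 3 + 2 = 5 out of 14 bases
%GC = 5/14 × 100 = 35.71% ≈ 36%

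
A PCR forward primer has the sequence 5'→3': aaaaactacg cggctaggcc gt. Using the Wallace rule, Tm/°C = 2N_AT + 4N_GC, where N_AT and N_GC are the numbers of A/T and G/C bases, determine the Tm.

68°C

Base counts: C=6, A=7, G=6, T=3
A+T = 10, G+C = 12
Tm = 4·12 + 2·10 = 48 + 20 = 68°C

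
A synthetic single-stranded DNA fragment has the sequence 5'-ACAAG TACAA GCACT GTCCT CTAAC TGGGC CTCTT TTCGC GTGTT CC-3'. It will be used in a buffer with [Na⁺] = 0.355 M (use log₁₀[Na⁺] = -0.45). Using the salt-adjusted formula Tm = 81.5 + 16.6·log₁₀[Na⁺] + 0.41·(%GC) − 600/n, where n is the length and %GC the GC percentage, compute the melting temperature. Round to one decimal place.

82.2°C

Length n = 47. Counting bases: A=9, T=14, G=9, C=15
G+C = 24, so %GC = 24/47 × 100 = 51.064%
Salt term: 16.6 × (-0.45) = -7.47
GC term: 0.41 × 51.064 = 20.936; length term: −600/47 = −12.766
Tm = 81.5 + (-7.47) + 20.936 − 12.766 = 82.2 → 82.2°C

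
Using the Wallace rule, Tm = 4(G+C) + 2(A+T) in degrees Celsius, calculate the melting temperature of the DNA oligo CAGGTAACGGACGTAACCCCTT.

68°C

Scanning the sequence gives T=4, A=6, C=7, G=5.
So N_AT = 10 and N_GC = 12.
Tm = 4·12 + 2·10 = 48 + 20 = 68°C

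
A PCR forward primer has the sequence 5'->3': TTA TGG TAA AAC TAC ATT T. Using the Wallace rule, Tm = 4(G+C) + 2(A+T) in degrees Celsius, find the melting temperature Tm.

Scanning the sequence gives C=2, A=7, T=8, G=2.
A+T = 15, G+C = 4
Tm = 4·4 + 2·15 = 16 + 30 = 46°C

46°C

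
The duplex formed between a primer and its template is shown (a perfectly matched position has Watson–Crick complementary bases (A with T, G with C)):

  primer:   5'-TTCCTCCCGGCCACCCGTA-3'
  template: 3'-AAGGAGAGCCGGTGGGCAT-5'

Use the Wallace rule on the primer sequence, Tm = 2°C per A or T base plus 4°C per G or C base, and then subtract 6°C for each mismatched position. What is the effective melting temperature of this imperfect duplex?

58°C

Primer base counts: A=2, T=4, G=3, C=10 → A+T=6, G+C=13
Perfect-match Tm = 2(6) + 4(13) = 12 + 52 = 64°C
Mismatches (positions where the bases are not complementary): 1 (at position 7)
Effective Tm = 64 − 1×6 = 64 − 6 = 58°C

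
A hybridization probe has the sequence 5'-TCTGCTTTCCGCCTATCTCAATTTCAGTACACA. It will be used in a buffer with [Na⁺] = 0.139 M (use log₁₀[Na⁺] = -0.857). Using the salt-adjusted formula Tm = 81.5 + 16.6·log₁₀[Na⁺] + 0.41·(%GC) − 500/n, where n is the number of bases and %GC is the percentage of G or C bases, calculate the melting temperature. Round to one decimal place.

69.5°C

Length n = 33. Counting bases: G=3, T=12, A=7, C=11
G+C = 14, so %GC = 14/33 × 100 = 42.424%
Salt term: 16.6 × (-0.857) = -14.226
GC term: 0.41 × 42.424 = 17.394; length term: −500/33 = −15.152
Tm = 81.5 + (-14.226) + 17.394 − 15.152 = 69.516 → 69.5°C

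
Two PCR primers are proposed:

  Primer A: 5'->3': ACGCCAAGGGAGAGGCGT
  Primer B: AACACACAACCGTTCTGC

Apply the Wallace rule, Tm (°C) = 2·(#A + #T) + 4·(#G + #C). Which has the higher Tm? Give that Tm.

Primer A, 60°C

Primer A: A+T=6, G+C=12 → Tm = 2(6)+4(12) = 60°C
Primer B: A+T=9, G+C=9 → Tm = 2(9)+4(9) = 54°C
60°C vs 54°C → primer A is higher.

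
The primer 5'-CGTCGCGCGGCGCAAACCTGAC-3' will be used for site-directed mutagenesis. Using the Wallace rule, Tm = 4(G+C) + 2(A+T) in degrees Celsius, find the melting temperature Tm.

Counting bases: T=2, A=4, G=7, C=9
So N_AT = 6 and N_GC = 16.
Tm = 4·16 + 2·6 = 64 + 12 = 76°C

76°C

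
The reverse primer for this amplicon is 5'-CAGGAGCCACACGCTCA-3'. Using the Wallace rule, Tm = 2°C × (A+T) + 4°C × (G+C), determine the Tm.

56°C

Base counts: C=7, A=5, G=4, T=1
A+T = 6, G+C = 11
Tm = 2×6 + 4×11 = 56°C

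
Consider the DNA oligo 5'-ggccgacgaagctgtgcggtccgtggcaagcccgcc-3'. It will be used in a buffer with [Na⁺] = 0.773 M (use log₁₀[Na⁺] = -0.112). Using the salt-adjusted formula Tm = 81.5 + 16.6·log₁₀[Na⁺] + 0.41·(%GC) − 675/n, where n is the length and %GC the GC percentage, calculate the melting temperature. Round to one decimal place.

Length n = 36. A=5, G=14, C=13, T=4
G+C = 27, so %GC = 27/36 × 100 = 75%
Salt term: 16.6 × (-0.112) = -1.859
GC term: 0.41 × 75 = 30.75; length term: −675/36 = −18.75
Tm = 81.5 + (-1.859) + 30.75 − 18.75 = 91.641 → 91.6°C

91.6°C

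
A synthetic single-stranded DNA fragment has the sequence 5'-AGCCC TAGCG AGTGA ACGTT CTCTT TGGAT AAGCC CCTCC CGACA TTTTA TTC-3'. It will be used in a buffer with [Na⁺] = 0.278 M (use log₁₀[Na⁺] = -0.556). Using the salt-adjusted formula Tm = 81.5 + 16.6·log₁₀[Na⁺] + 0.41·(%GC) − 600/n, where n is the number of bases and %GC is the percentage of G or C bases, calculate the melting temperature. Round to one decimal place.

Length n = 53. Base counts: A=11, C=16, G=10, T=16
G+C = 26, so %GC = 26/53 × 100 = 49.057%
Salt term: 16.6 × (-0.556) = -9.23
GC term: 0.41 × 49.057 = 20.113; length term: −600/53 = −11.321
Tm = 81.5 + (-9.23) + 20.113 − 11.321 = 81.062 → 81.1°C

81.1°C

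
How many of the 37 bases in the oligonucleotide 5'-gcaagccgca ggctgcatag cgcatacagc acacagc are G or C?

Scanning the sequence gives T=3, A=11, G=10, C=13.
G+C = 10 + 13 = 23

23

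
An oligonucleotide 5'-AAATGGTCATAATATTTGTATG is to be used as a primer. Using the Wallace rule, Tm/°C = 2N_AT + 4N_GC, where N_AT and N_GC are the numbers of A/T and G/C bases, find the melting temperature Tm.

54°C

Scanning the sequence gives G=4, A=8, T=9, C=1.
A+T = 17, G+C = 5
Tm = 4·5 + 2·17 = 20 + 34 = 54°C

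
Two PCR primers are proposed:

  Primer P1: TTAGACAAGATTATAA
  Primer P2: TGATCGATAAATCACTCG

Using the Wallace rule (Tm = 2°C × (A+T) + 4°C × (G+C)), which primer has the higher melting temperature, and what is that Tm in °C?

Primer P2, 50°C

Primer P1: A+T=13, G+C=3 → Tm = 2(13)+4(3) = 38°C
Primer P2: A+T=11, G+C=7 → Tm = 2(11)+4(7) = 50°C
38°C vs 50°C → primer P2 is higher.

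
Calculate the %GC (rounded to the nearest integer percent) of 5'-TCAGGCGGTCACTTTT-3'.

50%

Scanning the sequence gives C=4, T=6, G=4, A=2.
G+C = 4 + 4 = 8 out of 16 bases
%GC = 8/16 × 100 = 50% ≈ 50%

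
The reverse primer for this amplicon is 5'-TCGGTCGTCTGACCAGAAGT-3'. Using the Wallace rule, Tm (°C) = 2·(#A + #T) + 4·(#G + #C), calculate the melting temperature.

A=4, T=5, C=5, G=6
So N_AT = 9 and N_GC = 11.
Tm = 2×9 + 4×11 = 62°C

62°C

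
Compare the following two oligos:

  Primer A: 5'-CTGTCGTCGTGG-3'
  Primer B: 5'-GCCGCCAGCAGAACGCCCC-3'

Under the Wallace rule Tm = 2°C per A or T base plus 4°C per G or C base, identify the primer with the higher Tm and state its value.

Primer B, 68°C

Primer A: A+T=4, G+C=8 → Tm = 2(4)+4(8) = 40°C
Primer B: A+T=4, G+C=15 → Tm = 2(4)+4(15) = 68°C
40°C vs 68°C → primer B is higher.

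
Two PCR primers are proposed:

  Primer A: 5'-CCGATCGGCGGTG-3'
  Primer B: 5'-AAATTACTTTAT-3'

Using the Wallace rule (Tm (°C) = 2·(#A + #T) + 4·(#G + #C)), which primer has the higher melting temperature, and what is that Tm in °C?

Primer A, 46°C

Primer A: A+T=3, G+C=10 → Tm = 2(3)+4(10) = 46°C
Primer B: A+T=11, G+C=1 → Tm = 2(11)+4(1) = 26°C
46°C vs 26°C → primer A is higher.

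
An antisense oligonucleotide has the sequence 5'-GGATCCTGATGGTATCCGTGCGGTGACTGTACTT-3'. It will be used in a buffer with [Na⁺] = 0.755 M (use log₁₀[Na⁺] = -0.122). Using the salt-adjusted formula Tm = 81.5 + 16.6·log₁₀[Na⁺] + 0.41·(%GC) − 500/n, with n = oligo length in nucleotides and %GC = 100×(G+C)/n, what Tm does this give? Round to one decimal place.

Length n = 34. Counting bases: A=5, G=11, C=7, T=11
G+C = 18, so %GC = 18/34 × 100 = 52.941%
Salt term: 16.6 × (-0.122) = -2.025
GC term: 0.41 × 52.941 = 21.706; length term: −500/34 = −14.706
Tm = 81.5 + (-2.025) + 21.706 − 14.706 = 86.475 → 86.5°C

86.5°C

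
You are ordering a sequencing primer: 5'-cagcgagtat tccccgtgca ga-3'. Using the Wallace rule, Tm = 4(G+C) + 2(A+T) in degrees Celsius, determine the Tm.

70°C

Base counts: G=6, T=4, C=7, A=5
AT pairs contribute 9, GC pairs contribute 13.
Tm = 4·13 + 2·9 = 52 + 18 = 70°C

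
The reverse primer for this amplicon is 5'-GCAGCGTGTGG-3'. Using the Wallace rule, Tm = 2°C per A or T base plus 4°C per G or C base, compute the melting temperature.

38°C

Base counts: C=2, A=1, G=6, T=2
So N_AT = 3 and N_GC = 8.
Tm = 4·8 + 2·3 = 32 + 6 = 38°C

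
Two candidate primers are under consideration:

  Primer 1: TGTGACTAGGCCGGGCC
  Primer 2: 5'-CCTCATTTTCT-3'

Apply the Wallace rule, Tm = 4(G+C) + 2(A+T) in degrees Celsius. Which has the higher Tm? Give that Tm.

Primer 1, 58°C

Primer 1: A+T=5, G+C=12 → Tm = 2(5)+4(12) = 58°C
Primer 2: A+T=7, G+C=4 → Tm = 2(7)+4(4) = 30°C
58°C vs 30°C → primer 1 is higher.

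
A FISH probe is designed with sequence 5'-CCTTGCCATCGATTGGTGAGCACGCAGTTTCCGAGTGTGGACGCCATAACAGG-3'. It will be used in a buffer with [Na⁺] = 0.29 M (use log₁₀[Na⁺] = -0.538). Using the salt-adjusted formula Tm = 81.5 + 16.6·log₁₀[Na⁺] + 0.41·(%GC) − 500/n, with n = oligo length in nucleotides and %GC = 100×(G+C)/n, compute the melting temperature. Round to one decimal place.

Length n = 53. G=16, A=11, C=14, T=12
G+C = 30, so %GC = 30/53 × 100 = 56.604%
Salt term: 16.6 × (-0.538) = -8.931
GC term: 0.41 × 56.604 = 23.208; length term: −500/53 = −9.434
Tm = 81.5 + (-8.931) + 23.208 − 9.434 = 86.343 → 86.3°C

86.3°C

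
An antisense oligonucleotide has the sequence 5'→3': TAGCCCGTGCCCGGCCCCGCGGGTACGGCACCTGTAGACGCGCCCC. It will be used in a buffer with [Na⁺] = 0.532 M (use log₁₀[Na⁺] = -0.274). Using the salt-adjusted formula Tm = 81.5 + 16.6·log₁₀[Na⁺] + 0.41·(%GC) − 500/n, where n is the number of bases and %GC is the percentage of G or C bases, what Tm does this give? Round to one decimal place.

98.2°C

Length n = 46. G=15, C=21, T=5, A=5
G+C = 36, so %GC = 36/46 × 100 = 78.261%
Salt term: 16.6 × (-0.274) = -4.548
GC term: 0.41 × 78.261 = 32.087; length term: −500/46 = −10.87
Tm = 81.5 + (-4.548) + 32.087 − 10.87 = 98.169 → 98.2°C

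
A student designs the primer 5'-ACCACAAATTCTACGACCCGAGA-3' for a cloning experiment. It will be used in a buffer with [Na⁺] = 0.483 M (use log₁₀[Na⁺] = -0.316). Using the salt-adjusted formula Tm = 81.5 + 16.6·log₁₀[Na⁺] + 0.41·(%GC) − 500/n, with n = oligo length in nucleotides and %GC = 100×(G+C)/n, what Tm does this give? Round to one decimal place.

74.1°C

Length n = 23. T=3, C=8, G=3, A=9
G+C = 11, so %GC = 11/23 × 100 = 47.826%
Salt term: 16.6 × (-0.316) = -5.246
GC term: 0.41 × 47.826 = 19.609; length term: −500/23 = −21.739
Tm = 81.5 + (-5.246) + 19.609 − 21.739 = 74.124 → 74.1°C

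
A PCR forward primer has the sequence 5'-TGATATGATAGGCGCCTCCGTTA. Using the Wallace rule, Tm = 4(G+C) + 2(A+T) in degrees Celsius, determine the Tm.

68°C

Base counts: T=7, C=5, A=5, G=6
AT pairs contribute 12, GC pairs contribute 11.
Tm = 2(12) + 4(11) = 24 + 44 = 68°C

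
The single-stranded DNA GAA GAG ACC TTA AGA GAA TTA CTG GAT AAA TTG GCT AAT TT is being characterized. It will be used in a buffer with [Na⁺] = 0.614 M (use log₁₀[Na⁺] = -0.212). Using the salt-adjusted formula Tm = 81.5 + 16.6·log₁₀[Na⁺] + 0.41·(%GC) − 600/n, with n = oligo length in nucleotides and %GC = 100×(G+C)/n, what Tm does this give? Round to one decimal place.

Length n = 41. Scanning the sequence gives A=16, T=12, G=9, C=4.
G+C = 13, so %GC = 13/41 × 100 = 31.707%
Salt term: 16.6 × (-0.212) = -3.519
GC term: 0.41 × 31.707 = 13; length term: −600/41 = −14.634
Tm = 81.5 + (-3.519) + 13 − 14.634 = 76.347 → 76.3°C

76.3°C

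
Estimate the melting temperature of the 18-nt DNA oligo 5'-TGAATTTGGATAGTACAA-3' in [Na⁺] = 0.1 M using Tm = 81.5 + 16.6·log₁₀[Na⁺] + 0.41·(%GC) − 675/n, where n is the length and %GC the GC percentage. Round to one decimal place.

38.8°C

Length n = 18. G=4, T=6, C=1, A=7
G+C = 5, so %GC = 5/18 × 100 = 27.778%
Salt term: 16.6 × (-1) = -16.6
GC term: 0.41 × 27.778 = 11.389; length term: −675/18 = −37.5
Tm = 81.5 + (-16.6) + 11.389 − 37.5 = 38.789 → 38.8°C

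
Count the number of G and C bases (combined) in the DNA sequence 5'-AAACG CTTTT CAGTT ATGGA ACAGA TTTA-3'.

9

Base counts: C=4, A=10, G=5, T=10
G+C = 5 + 4 = 9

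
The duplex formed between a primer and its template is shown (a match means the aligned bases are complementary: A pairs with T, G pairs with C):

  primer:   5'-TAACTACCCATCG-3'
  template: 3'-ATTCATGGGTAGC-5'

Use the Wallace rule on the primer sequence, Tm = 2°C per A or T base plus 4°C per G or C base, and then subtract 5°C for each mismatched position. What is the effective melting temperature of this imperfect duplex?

33°C

Primer base counts: A=4, T=3, G=1, C=5 → A+T=7, G+C=6
Perfect-match Tm = 2(7) + 4(6) = 14 + 24 = 38°C
Mismatches (positions where the bases are not complementary): 1 (at position 4)
Effective Tm = 38 − 1×5 = 38 − 5 = 33°C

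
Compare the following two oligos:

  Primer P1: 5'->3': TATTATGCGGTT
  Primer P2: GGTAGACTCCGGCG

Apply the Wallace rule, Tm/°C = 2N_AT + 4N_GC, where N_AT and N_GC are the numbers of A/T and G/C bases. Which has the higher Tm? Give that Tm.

Primer P1: A+T=8, G+C=4 → Tm = 2(8)+4(4) = 32°C
Primer P2: A+T=4, G+C=10 → Tm = 2(4)+4(10) = 48°C
32°C vs 48°C → primer P2 is higher.

Primer P2, 48°C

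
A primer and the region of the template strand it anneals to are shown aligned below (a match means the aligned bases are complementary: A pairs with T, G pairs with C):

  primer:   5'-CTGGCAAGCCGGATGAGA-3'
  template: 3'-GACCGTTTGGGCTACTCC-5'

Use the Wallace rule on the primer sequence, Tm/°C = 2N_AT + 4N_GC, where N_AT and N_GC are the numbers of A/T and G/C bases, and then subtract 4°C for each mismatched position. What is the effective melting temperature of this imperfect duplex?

Primer base counts: A=5, T=2, G=7, C=4 → A+T=7, G+C=11
Perfect-match Tm = 2(7) + 4(11) = 14 + 44 = 58°C
Mismatches (positions where the bases are not complementary): 3 (at positions 8, 11, 18)
Effective Tm = 58 − 3×4 = 58 − 12 = 46°C

46°C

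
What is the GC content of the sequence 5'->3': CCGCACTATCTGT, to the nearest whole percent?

Counting bases: T=4, G=2, A=2, C=5
G+C = 2 + 5 = 7 out of 13 bases
%GC = 7/13 × 100 = 53.85% ≈ 54%

54%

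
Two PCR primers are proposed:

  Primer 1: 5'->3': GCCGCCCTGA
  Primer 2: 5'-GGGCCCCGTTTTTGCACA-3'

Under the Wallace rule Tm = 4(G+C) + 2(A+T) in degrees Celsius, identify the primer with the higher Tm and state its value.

Primer 2, 58°C

Primer 1: A+T=2, G+C=8 → Tm = 2(2)+4(8) = 36°C
Primer 2: A+T=7, G+C=11 → Tm = 2(7)+4(11) = 58°C
36°C vs 58°C → primer 2 is higher.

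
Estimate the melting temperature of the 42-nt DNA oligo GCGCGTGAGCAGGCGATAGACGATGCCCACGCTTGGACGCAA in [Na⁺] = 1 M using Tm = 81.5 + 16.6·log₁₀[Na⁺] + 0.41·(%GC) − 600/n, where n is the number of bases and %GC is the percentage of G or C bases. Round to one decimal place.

Length n = 42. G=15, C=12, T=5, A=10
G+C = 27, so %GC = 27/42 × 100 = 64.286%
Salt term: 16.6 × (0) = 0
GC term: 0.41 × 64.286 = 26.357; length term: −600/42 = −14.286
Tm = 81.5 + (0) + 26.357 − 14.286 = 93.571 → 93.6°C

93.6°C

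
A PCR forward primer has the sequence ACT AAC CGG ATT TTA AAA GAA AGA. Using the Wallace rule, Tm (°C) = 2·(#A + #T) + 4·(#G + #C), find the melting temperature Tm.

Counting bases: G=4, A=12, C=3, T=5
So N_AT = 17 and N_GC = 7.
Tm = 4·7 + 2·17 = 28 + 34 = 62°C

62°C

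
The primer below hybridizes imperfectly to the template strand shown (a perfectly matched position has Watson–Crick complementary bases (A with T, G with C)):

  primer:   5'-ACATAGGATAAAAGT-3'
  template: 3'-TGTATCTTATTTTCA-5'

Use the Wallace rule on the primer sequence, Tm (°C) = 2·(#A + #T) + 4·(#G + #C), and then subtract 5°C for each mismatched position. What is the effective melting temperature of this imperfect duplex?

33°C

Primer base counts: A=8, T=3, G=3, C=1 → A+T=11, G+C=4
Perfect-match Tm = 2(11) + 4(4) = 22 + 16 = 38°C
Mismatches (positions where the bases are not complementary): 1 (at position 7)
Effective Tm = 38 − 1×5 = 38 − 5 = 33°C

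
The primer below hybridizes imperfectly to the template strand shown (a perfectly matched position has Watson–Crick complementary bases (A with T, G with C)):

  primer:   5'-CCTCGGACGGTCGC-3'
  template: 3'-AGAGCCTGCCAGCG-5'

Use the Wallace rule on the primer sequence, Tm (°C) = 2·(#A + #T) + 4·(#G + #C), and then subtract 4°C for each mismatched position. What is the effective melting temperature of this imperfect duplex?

46°C

Primer base counts: A=1, T=2, G=5, C=6 → A+T=3, G+C=11
Perfect-match Tm = 2(3) + 4(11) = 6 + 44 = 50°C
Mismatches (positions where the bases are not complementary): 1 (at position 1)
Effective Tm = 50 − 1×4 = 50 − 4 = 46°C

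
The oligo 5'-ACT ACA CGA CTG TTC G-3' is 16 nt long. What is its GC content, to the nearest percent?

Scanning the sequence gives C=5, A=4, T=4, G=3.
G+C = 3 + 5 = 8 out of 16 bases
%GC = 8/16 × 100 = 50% ≈ 50%

50%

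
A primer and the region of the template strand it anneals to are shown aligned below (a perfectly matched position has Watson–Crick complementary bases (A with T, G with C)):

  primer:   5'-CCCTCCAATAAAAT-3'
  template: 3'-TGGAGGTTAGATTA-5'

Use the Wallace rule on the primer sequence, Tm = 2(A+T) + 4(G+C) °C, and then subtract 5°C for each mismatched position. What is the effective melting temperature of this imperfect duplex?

23°C

Primer base counts: A=6, T=3, G=0, C=5 → A+T=9, G+C=5
Perfect-match Tm = 2(9) + 4(5) = 18 + 20 = 38°C
Mismatches (positions where the bases are not complementary): 3 (at positions 1, 10, 11)
Effective Tm = 38 − 3×5 = 38 − 15 = 23°C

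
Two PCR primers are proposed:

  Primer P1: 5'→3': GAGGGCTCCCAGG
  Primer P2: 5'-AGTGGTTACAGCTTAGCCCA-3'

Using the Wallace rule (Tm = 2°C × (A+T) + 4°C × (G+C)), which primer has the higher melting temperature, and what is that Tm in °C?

Primer P1: A+T=3, G+C=10 → Tm = 2(3)+4(10) = 46°C
Primer P2: A+T=10, G+C=10 → Tm = 2(10)+4(10) = 60°C
46°C vs 60°C → primer P2 is higher.

Primer P2, 60°C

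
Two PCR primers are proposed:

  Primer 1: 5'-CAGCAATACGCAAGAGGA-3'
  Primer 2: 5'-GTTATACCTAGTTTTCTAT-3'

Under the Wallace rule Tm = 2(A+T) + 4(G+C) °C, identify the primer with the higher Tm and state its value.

Primer 1, 54°C

Primer 1: A+T=9, G+C=9 → Tm = 2(9)+4(9) = 54°C
Primer 2: A+T=14, G+C=5 → Tm = 2(14)+4(5) = 48°C
54°C vs 48°C → primer 1 is higher.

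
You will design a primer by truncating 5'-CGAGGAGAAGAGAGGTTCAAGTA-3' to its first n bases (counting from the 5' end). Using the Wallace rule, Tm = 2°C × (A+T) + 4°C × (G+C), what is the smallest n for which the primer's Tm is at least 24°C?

First 6 bases: CGAGGA → Tm = 20°C (< 24°C)
First 7 bases: CGAGGAG → Tm = 24°C (≥ 24°C)
Each additional base adds 2°C (A/T) or 4°C (G/C), so Tm is non-decreasing in n; n = 7 is the first length to reach 24°C.

n = 7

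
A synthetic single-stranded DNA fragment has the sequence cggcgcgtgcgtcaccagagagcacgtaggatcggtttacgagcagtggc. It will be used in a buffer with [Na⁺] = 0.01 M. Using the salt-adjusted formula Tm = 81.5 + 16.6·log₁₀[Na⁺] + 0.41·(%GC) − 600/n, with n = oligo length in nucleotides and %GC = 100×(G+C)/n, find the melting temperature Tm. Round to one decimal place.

Length n = 50. T=8, G=19, A=10, C=13
G+C = 32, so %GC = 32/50 × 100 = 64%
Salt term: 16.6 × (-2) = -33.2
GC term: 0.41 × 64 = 26.24; length term: −600/50 = −12
Tm = 81.5 + (-33.2) + 26.24 − 12 = 62.54 → 62.5°C

62.5°C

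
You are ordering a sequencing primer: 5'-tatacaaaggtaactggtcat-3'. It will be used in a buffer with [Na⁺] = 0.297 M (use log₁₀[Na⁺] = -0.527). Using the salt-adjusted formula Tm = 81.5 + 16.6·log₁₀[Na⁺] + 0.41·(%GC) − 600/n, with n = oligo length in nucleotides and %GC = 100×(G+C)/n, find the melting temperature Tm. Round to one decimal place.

Length n = 21. Scanning the sequence gives G=4, A=8, C=3, T=6.
G+C = 7, so %GC = 7/21 × 100 = 33.333%
Salt term: 16.6 × (-0.527) = -8.748
GC term: 0.41 × 33.333 = 13.667; length term: −600/21 = −28.571
Tm = 81.5 + (-8.748) + 13.667 − 28.571 = 57.848 → 57.8°C

57.8°C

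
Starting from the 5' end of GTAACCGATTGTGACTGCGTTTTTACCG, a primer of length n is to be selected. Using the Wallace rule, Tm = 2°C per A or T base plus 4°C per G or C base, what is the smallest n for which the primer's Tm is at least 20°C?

n = 7

First 6 bases: GTAACC → Tm = 18°C (< 20°C)
First 7 bases: GTAACCG → Tm = 22°C (≥ 20°C)
Since every base adds ≥2°C, Tm only increases with n, so the threshold is first crossed at n = 7.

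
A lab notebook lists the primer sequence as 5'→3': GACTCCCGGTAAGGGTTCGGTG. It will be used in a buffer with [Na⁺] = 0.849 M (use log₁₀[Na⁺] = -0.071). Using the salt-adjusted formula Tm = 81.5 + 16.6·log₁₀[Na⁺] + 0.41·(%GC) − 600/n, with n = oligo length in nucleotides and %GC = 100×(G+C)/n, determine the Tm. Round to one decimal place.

79.1°C

Length n = 22. A=3, T=5, G=9, C=5
G+C = 14, so %GC = 14/22 × 100 = 63.636%
Salt term: 16.6 × (-0.071) = -1.179
GC term: 0.41 × 63.636 = 26.091; length term: −600/22 = −27.273
Tm = 81.5 + (-1.179) + 26.091 − 27.273 = 79.139 → 79.1°C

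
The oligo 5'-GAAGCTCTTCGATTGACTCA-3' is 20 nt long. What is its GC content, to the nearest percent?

Scanning the sequence gives T=6, G=4, C=5, A=5.
G+C = 4 + 5 = 9 out of 20 bases
%GC = 9/20 × 100 = 45% ≈ 45%

45%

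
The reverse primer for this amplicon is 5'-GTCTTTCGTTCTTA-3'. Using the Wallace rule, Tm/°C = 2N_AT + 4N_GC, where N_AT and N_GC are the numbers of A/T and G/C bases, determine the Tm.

G=2, T=8, C=3, A=1
A+T = 9, G+C = 5
Tm = 4·5 + 2·9 = 20 + 18 = 38°C

38°C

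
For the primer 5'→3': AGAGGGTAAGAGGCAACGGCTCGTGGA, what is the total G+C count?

Counting bases: A=8, T=3, G=12, C=4
Total G or C: 12 + 4 = 16

16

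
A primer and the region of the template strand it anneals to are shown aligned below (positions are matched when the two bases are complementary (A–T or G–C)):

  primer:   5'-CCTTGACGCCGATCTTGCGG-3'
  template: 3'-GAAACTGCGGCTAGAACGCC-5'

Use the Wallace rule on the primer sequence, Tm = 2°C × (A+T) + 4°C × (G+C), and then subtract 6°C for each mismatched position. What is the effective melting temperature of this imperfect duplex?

60°C

Primer base counts: A=2, T=5, G=6, C=7 → A+T=7, G+C=13
Perfect-match Tm = 2(7) + 4(13) = 14 + 52 = 66°C
Mismatches (positions where the bases are not complementary): 1 (at position 2)
Effective Tm = 66 − 1×6 = 66 − 6 = 60°C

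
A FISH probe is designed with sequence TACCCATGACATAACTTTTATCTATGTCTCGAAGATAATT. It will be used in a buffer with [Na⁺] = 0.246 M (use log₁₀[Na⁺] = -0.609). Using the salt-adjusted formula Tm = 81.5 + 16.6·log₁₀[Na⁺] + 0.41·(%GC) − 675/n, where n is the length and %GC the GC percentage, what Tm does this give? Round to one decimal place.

Length n = 40. Base counts: C=8, G=4, A=13, T=15
G+C = 12, so %GC = 12/40 × 100 = 30%
Salt term: 16.6 × (-0.609) = -10.109
GC term: 0.41 × 30 = 12.3; length term: −675/40 = −16.875
Tm = 81.5 + (-10.109) + 12.3 − 16.875 = 66.816 → 66.8°C

66.8°C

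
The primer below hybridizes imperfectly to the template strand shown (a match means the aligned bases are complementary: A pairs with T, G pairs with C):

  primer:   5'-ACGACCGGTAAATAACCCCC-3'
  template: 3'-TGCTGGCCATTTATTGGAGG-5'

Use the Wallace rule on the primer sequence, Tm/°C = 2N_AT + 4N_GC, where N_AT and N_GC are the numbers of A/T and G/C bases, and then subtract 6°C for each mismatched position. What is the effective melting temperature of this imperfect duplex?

56°C

Primer base counts: A=7, T=2, G=3, C=8 → A+T=9, G+C=11
Perfect-match Tm = 2(9) + 4(11) = 18 + 44 = 62°C
Mismatches (positions where the bases are not complementary): 1 (at position 18)
Effective Tm = 62 − 1×6 = 62 − 6 = 56°C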